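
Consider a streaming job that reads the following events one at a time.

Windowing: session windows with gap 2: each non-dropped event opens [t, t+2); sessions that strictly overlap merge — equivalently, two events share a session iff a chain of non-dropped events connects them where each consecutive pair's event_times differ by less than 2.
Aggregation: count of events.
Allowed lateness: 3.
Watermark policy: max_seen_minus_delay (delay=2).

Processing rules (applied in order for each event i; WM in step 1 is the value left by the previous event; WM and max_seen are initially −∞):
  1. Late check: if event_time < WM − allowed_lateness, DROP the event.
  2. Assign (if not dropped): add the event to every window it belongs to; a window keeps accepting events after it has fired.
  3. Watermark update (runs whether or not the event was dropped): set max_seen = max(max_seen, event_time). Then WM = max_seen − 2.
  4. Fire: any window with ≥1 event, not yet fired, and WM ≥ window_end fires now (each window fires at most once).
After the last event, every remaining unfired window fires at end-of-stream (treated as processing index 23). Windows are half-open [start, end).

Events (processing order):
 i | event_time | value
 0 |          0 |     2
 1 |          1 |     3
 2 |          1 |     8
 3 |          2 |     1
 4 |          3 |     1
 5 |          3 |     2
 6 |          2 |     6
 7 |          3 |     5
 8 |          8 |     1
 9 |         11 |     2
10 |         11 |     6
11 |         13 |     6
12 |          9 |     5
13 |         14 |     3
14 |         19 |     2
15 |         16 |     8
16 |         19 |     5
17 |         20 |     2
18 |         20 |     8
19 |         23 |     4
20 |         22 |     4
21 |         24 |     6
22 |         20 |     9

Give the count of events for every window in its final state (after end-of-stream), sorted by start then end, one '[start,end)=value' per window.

i=0 t=0 v=2: → [0,2); WM=-2
i=1 t=1 v=3: → [0,3); WM=-1
i=2 t=1 v=8: → [0,3); WM=-1
i=3 t=2 v=1: → [0,4); WM=0
i=4 t=3 v=1: → [0,5); WM=1
i=5 t=3 v=2: → [0,5); WM=1
i=6 t=2 v=6: → [0,5); WM=1
i=7 t=3 v=5: → [0,5); WM=1
i=8 t=8 v=1: → [8,10); WM=6
i=9 t=11 v=2: → [11,13); WM=9
i=10 t=11 v=6: → [11,13); WM=9
i=11 t=13 v=6: → [13,15); WM=11
i=12 t=9 v=5: → [8,11); WM=11
i=13 t=14 v=3: → [13,16); WM=12
i=14 t=19 v=2: → [19,21); WM=17
i=15 t=16 v=8: → [16,18); WM=17
i=16 t=19 v=5: → [19,21); WM=17
i=17 t=20 v=2: → [19,22); WM=18
i=18 t=20 v=8: → [19,22); WM=18
i=19 t=23 v=4: → [23,25); WM=21
i=20 t=22 v=4: → [22,25); WM=21
i=21 t=24 v=6: → [22,26); WM=22
i=22 t=20 v=9: → [19,22); WM=22

[0,5)=8 [8,11)=2 [11,13)=2 [13,16)=2 [16,18)=1 [19,22)=5 [22,26)=3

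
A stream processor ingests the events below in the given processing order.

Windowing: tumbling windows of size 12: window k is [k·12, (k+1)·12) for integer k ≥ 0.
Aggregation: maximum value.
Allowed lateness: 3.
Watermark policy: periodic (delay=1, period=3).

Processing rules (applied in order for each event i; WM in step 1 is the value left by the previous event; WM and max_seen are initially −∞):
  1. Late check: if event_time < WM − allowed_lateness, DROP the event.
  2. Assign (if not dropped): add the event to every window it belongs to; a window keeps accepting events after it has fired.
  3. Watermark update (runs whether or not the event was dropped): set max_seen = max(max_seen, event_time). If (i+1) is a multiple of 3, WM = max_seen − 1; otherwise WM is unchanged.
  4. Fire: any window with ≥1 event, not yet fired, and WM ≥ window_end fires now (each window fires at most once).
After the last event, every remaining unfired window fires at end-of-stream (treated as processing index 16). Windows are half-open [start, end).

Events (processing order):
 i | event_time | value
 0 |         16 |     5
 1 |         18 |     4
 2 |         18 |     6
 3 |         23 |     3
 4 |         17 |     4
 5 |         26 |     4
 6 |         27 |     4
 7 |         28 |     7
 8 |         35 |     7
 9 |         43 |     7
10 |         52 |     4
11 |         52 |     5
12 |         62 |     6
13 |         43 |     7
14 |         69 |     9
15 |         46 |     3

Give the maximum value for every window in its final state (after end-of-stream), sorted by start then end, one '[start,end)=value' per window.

i=0 t=16 v=5: → [12,24); WM=−∞
i=1 t=18 v=4: → [12,24); WM=−∞
i=2 t=18 v=6: → [12,24); WM=17
i=3 t=23 v=3: → [12,24); WM=17
i=4 t=17 v=4: → [12,24); WM=17
i=5 t=26 v=4: → [24,36); WM=25; [12,24) fires=6
i=6 t=27 v=4: → [24,36); WM=25
i=7 t=28 v=7: → [24,36); WM=25
i=8 t=35 v=7: → [24,36); WM=34
i=9 t=43 v=7: → [36,48); WM=34
i=10 t=52 v=4: → [48,60); WM=34
i=11 t=52 v=5: → [48,60); WM=51; [24,36) fires=7 [36,48) fires=7
i=12 t=62 v=6: → [60,72); WM=51
i=13 t=43 v=7: DROP (t<51-3); WM=51
i=14 t=69 v=9: → [60,72); WM=68; [48,60) fires=5
i=15 t=46 v=3: DROP (t<68-3); WM=68

[12,24)=6 [24,36)=7 [36,48)=7 [48,60)=5 [60,72)=9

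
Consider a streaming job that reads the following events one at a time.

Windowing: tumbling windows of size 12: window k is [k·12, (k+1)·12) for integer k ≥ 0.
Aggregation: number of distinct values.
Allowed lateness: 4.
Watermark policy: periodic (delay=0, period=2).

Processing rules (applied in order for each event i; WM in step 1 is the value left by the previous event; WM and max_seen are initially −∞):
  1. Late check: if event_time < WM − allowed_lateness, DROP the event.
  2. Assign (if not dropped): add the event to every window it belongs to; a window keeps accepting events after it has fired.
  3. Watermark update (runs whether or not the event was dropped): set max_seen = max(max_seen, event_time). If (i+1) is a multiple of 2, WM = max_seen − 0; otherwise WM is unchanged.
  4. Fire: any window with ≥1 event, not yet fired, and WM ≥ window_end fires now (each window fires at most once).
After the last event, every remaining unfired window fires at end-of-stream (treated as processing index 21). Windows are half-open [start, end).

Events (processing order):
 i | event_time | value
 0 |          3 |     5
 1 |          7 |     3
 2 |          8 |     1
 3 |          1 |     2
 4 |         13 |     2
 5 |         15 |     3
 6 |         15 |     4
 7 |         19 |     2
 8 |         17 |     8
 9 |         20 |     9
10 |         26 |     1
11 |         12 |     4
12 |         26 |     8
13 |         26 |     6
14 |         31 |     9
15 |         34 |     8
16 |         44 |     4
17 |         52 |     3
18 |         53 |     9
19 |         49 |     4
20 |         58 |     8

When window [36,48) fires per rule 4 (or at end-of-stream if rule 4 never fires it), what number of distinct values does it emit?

1

i=0 t=3 v=5: → [0,12); WM=−∞
i=1 t=7 v=3: → [0,12); WM=7
i=2 t=8 v=1: → [0,12); WM=7
i=3 t=1 v=2: DROP (t<7-4); WM=8
i=4 t=13 v=2: → [12,24); WM=8
i=5 t=15 v=3: → [12,24); WM=15; [0,12) fires=3
i=6 t=15 v=4: → [12,24); WM=15
i=7 t=19 v=2: → [12,24); WM=19
i=8 t=17 v=8: → [12,24); WM=19
i=9 t=20 v=9: → [12,24); WM=20
i=10 t=26 v=1: → [24,36); WM=20
i=11 t=12 v=4: DROP (t<20-4); WM=26; [12,24) fires=5
i=12 t=26 v=8: → [24,36); WM=26
i=13 t=26 v=6: → [24,36); WM=26
i=14 t=31 v=9: → [24,36); WM=26
i=15 t=34 v=8: → [24,36); WM=34
i=16 t=44 v=4: → [36,48); WM=34
i=17 t=52 v=3: → [48,60); WM=52; [24,36) fires=4 [36,48) fires=1
i=18 t=53 v=9: → [48,60); WM=52
i=19 t=49 v=4: → [48,60); WM=53
i=20 t=58 v=8: → [48,60); WM=53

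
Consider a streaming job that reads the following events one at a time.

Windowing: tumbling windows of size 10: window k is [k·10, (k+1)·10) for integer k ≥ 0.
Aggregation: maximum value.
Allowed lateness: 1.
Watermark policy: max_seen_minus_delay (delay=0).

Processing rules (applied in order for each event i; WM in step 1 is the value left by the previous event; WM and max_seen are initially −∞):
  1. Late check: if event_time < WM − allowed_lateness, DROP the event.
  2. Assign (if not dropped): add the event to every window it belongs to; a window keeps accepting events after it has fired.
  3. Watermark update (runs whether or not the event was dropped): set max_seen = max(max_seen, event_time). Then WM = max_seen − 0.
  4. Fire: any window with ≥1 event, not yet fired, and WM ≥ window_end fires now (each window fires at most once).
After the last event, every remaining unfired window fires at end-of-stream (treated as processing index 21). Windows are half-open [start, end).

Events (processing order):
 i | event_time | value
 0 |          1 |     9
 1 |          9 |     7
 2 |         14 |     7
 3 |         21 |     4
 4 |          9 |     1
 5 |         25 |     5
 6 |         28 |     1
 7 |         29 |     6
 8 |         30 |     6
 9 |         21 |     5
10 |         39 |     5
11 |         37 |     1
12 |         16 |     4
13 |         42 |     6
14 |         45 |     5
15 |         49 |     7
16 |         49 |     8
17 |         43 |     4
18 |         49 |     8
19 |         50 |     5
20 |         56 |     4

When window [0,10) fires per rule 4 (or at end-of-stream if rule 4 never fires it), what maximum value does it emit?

i=0 t=1 v=9: → [0,10); WM=1
i=1 t=9 v=7: → [0,10); WM=9
i=2 t=14 v=7: → [10,20); WM=14; [0,10) fires=9
i=3 t=21 v=4: → [20,30); WM=21; [10,20) fires=7
i=4 t=9 v=1: DROP (t<21-1); WM=21
i=5 t=25 v=5: → [20,30); WM=25
i=6 t=28 v=1: → [20,30); WM=28
i=7 t=29 v=6: → [20,30); WM=29
i=8 t=30 v=6: → [30,40); WM=30; [20,30) fires=6
i=9 t=21 v=5: DROP (t<30-1); WM=30
i=10 t=39 v=5: → [30,40); WM=39
i=11 t=37 v=1: DROP (t<39-1); WM=39
i=12 t=16 v=4: DROP (t<39-1); WM=39
i=13 t=42 v=6: → [40,50); WM=42; [30,40) fires=6
i=14 t=45 v=5: → [40,50); WM=45
i=15 t=49 v=7: → [40,50); WM=49
i=16 t=49 v=8: → [40,50); WM=49
i=17 t=43 v=4: DROP (t<49-1); WM=49
i=18 t=49 v=8: → [40,50); WM=49
i=19 t=50 v=5: → [50,60); WM=50; [40,50) fires=8
i=20 t=56 v=4: → [50,60); WM=56

9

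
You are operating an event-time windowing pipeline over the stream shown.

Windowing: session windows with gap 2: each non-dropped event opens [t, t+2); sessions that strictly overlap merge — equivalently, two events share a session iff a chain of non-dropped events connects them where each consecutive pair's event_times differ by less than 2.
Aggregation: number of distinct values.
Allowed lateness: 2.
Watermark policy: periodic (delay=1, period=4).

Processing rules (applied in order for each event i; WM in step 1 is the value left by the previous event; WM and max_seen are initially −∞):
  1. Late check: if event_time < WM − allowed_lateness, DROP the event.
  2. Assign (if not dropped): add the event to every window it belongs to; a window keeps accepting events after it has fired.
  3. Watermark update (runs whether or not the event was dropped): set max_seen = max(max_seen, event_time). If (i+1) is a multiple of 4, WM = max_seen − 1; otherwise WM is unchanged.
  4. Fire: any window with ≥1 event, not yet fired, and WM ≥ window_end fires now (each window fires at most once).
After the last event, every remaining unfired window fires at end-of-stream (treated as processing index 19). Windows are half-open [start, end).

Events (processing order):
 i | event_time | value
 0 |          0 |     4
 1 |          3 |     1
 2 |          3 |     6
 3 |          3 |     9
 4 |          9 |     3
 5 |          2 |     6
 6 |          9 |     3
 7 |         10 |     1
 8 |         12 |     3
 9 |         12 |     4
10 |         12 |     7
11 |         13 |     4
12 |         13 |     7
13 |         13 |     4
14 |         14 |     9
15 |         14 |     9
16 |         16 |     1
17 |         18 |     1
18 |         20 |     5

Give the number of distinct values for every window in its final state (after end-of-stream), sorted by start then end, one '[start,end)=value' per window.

[0,2)=1 [2,5)=3 [9,12)=2 [12,16)=4 [16,18)=1 [18,20)=1 [20,22)=1

i=0 t=0 v=4: → [0,2); WM=−∞
i=1 t=3 v=1: → [3,5); WM=−∞
i=2 t=3 v=6: → [3,5); WM=−∞
i=3 t=3 v=9: → [3,5); WM=2
i=4 t=9 v=3: → [9,11); WM=2
i=5 t=2 v=6: → [2,5); WM=2
i=6 t=9 v=3: → [9,11); WM=2
i=7 t=10 v=1: → [9,12); WM=9
i=8 t=12 v=3: → [12,14); WM=9
i=9 t=12 v=4: → [12,14); WM=9
i=10 t=12 v=7: → [12,14); WM=9
i=11 t=13 v=4: → [12,15); WM=12
i=12 t=13 v=7: → [12,15); WM=12
i=13 t=13 v=4: → [12,15); WM=12
i=14 t=14 v=9: → [12,16); WM=12
i=15 t=14 v=9: → [12,16); WM=13
i=16 t=16 v=1: → [16,18); WM=13
i=17 t=18 v=1: → [18,20); WM=13
i=18 t=20 v=5: → [20,22); WM=13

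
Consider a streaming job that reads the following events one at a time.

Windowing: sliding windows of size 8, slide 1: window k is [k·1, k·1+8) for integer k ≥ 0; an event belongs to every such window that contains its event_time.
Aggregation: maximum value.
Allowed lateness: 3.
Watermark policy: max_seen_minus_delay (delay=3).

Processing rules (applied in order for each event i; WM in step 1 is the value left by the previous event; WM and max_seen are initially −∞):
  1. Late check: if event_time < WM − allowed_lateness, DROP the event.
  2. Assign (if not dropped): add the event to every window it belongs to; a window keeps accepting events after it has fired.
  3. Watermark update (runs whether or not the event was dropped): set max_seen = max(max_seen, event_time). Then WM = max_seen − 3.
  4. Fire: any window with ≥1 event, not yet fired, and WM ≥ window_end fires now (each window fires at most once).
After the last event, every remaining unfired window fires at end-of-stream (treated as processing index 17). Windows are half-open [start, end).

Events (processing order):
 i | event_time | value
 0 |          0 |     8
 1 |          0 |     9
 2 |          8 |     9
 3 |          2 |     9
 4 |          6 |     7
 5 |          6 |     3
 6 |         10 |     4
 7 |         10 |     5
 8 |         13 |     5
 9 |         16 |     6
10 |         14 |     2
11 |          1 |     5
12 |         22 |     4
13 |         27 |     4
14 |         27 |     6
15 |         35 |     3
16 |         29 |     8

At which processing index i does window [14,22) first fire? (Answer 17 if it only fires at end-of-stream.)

i=0 t=0 v=8: → [0,8); WM=-3
i=1 t=0 v=9: → [0,8); WM=-3
i=2 t=8 v=9: → [8,16),[7,15),[6,14),[5,13),[4,12),[3,11),[2,10),[1,9); WM=5
i=3 t=2 v=9: → [2,10),[1,9),[0,8); WM=5
i=4 t=6 v=7: → [6,14),[5,13),[4,12),[3,11),[2,10),[1,9),[0,8); WM=5
i=5 t=6 v=3: → [6,14),[5,13),[4,12),[3,11),[2,10),[1,9),[0,8); WM=5
i=6 t=10 v=4: → [10,18),[9,17),[8,16),[7,15),[6,14),[5,13),[4,12),[3,11); WM=7
i=7 t=10 v=5: → [10,18),[9,17),[8,16),[7,15),[6,14),[5,13),[4,12),[3,11); WM=7
i=8 t=13 v=5: → [13,21),[12,20),[11,19),[10,18),[9,17),[8,16),[7,15),[6,14); WM=10; [0,8) fires=9 [1,9) fires=9 [2,10) fires=9
i=9 t=16 v=6: → [16,24),[15,23),[14,22),[13,21),[12,20),[11,19),[10,18),[9,17); WM=13; [3,11) fires=9 [4,12) fires=9 [5,13) fires=9
i=10 t=14 v=2: → [14,22),[13,21),[12,20),[11,19),[10,18),[9,17),[8,16),[7,15); WM=13
i=11 t=1 v=5: DROP (t<13-3); WM=13
i=12 t=22 v=4: → [22,30),[21,29),[20,28),[19,27),[18,26),[17,25),[16,24),[15,23); WM=19; [6,14) fires=9 [7,15) fires=9 [8,16) fires=9 [9,17) fires=6 [10,18) fires=6 [11,19) fires=6
i=13 t=27 v=4: → [27,35),[26,34),[25,33),[24,32),[23,31),[22,30),[21,29),[20,28); WM=24; [12,20) fires=6 [13,21) fires=6 [14,22) fires=6 [15,23) fires=6 [16,24) fires=6
i=14 t=27 v=6: → [27,35),[26,34),[25,33),[24,32),[23,31),[22,30),[21,29),[20,28); WM=24
i=15 t=35 v=3: → [35,43),[34,42),[33,41),[32,40),[31,39),[30,38),[29,37),[28,36); WM=32; [17,25) fires=4 [18,26) fires=4 [19,27) fires=4 [20,28) fires=6 [21,29) fires=6 [22,30) fires=6 [23,31) fires=6 [24,32) fires=6
i=16 t=29 v=8: → [29,37),[28,36),[27,35),[26,34),[25,33),[24,32),[23,31),[22,30); WM=32

13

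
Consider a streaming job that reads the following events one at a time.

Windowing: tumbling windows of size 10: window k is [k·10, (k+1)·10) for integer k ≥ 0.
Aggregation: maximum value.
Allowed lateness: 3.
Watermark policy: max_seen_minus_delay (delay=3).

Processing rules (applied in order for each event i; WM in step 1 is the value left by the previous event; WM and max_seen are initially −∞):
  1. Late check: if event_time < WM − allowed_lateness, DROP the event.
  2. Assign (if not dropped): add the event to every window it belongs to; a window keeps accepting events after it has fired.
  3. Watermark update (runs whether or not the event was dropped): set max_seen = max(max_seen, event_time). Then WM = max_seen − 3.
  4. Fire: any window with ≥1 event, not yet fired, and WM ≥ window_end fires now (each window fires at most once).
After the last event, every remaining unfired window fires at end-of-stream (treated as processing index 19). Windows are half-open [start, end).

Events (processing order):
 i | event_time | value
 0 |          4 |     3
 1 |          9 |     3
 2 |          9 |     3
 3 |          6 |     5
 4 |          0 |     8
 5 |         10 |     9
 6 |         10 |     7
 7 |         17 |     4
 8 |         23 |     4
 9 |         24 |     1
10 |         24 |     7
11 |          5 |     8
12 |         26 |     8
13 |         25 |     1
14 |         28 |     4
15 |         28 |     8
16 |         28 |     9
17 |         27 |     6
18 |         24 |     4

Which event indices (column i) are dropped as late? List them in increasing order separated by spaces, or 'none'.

i=0 t=4 v=3: → [0,10); WM=1
i=1 t=9 v=3: → [0,10); WM=6
i=2 t=9 v=3: → [0,10); WM=6
i=3 t=6 v=5: → [0,10); WM=6
i=4 t=0 v=8: DROP (t<6-3); WM=6
i=5 t=10 v=9: → [10,20); WM=7
i=6 t=10 v=7: → [10,20); WM=7
i=7 t=17 v=4: → [10,20); WM=14; [0,10) fires=5
i=8 t=23 v=4: → [20,30); WM=20; [10,20) fires=9
i=9 t=24 v=1: → [20,30); WM=21
i=10 t=24 v=7: → [20,30); WM=21
i=11 t=5 v=8: DROP (t<21-3); WM=21
i=12 t=26 v=8: → [20,30); WM=23
i=13 t=25 v=1: → [20,30); WM=23
i=14 t=28 v=4: → [20,30); WM=25
i=15 t=28 v=8: → [20,30); WM=25
i=16 t=28 v=9: → [20,30); WM=25
i=17 t=27 v=6: → [20,30); WM=25
i=18 t=24 v=4: → [20,30); WM=25

4 11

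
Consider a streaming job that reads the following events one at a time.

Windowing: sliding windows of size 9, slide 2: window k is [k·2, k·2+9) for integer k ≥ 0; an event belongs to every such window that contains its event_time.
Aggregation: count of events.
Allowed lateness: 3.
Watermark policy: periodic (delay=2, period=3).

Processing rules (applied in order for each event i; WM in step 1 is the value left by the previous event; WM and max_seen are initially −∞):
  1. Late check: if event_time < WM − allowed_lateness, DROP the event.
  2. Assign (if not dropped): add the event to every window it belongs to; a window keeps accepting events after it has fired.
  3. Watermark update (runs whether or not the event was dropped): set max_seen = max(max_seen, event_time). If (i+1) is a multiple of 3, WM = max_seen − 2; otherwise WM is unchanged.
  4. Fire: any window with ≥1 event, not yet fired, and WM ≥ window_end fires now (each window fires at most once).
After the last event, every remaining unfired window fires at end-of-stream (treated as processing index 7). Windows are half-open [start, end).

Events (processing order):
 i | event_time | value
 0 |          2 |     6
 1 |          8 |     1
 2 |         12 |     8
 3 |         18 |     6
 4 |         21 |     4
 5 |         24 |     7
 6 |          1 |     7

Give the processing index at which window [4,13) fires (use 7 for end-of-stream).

5

i=0 t=2 v=6: → [2,11),[0,9); WM=−∞
i=1 t=8 v=1: → [8,17),[6,15),[4,13),[2,11),[0,9); WM=−∞
i=2 t=12 v=8: → [12,21),[10,19),[8,17),[6,15),[4,13); WM=10; [0,9) fires=2
i=3 t=18 v=6: → [18,27),[16,25),[14,23),[12,21),[10,19); WM=10
i=4 t=21 v=4: → [20,29),[18,27),[16,25),[14,23); WM=10
i=5 t=24 v=7: → [24,33),[22,31),[20,29),[18,27),[16,25); WM=22; [2,11) fires=2 [4,13) fires=2 [6,15) fires=2 [8,17) fires=2 [10,19) fires=2 [12,21) fires=2
i=6 t=1 v=7: DROP (t<22-3); WM=22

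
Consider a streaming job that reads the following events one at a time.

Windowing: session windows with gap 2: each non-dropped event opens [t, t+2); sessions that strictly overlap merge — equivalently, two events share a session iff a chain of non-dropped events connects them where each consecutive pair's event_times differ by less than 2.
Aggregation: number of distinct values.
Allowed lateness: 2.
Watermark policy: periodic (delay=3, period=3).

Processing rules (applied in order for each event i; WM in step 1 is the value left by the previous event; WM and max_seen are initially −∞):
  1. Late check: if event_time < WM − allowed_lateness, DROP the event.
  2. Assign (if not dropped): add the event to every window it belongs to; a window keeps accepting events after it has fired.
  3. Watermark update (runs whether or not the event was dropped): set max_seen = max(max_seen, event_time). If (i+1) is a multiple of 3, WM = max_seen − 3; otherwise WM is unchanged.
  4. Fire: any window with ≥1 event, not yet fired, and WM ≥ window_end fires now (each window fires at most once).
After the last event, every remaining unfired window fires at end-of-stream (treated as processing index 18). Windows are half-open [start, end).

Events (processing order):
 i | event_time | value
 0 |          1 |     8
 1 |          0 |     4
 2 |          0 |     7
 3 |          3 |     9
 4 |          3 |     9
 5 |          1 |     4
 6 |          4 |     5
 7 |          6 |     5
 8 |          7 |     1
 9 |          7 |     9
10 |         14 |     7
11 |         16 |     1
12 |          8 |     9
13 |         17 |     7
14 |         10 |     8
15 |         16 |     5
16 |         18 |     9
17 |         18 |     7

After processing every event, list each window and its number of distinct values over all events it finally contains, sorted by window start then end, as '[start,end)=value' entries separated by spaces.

[0,3)=3 [3,6)=2 [6,9)=3 [14,16)=1 [16,20)=4

i=0 t=1 v=8: → [1,3); WM=−∞
i=1 t=0 v=4: → [0,3); WM=−∞
i=2 t=0 v=7: → [0,3); WM=-2
i=3 t=3 v=9: → [3,5); WM=-2
i=4 t=3 v=9: → [3,5); WM=-2
i=5 t=1 v=4: → [0,3); WM=0
i=6 t=4 v=5: → [3,6); WM=0
i=7 t=6 v=5: → [6,8); WM=0
i=8 t=7 v=1: → [6,9); WM=4
i=9 t=7 v=9: → [6,9); WM=4
i=10 t=14 v=7: → [14,16); WM=4
i=11 t=16 v=1: → [16,18); WM=13
i=12 t=8 v=9: DROP (t<13-2); WM=13
i=13 t=17 v=7: → [16,19); WM=13
i=14 t=10 v=8: DROP (t<13-2); WM=14
i=15 t=16 v=5: → [16,19); WM=14
i=16 t=18 v=9: → [16,20); WM=14
i=17 t=18 v=7: → [16,20); WM=15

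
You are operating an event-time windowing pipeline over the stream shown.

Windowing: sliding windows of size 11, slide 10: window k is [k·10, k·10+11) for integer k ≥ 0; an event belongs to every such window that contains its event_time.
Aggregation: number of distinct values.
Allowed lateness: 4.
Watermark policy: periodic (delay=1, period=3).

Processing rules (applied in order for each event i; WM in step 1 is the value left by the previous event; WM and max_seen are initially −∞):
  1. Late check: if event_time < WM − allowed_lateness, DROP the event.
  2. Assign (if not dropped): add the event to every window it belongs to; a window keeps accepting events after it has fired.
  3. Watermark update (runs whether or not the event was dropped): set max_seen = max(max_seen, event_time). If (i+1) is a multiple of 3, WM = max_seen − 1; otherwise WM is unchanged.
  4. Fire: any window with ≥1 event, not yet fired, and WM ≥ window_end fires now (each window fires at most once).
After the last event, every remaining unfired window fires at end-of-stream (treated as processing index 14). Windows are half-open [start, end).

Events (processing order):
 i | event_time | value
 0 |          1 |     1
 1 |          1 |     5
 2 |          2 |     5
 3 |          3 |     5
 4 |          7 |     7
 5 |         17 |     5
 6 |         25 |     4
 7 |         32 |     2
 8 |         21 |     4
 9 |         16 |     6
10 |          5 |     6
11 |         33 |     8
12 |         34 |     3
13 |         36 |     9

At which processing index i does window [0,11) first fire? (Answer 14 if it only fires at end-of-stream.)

i=0 t=1 v=1: → [0,11); WM=−∞
i=1 t=1 v=5: → [0,11); WM=−∞
i=2 t=2 v=5: → [0,11); WM=1
i=3 t=3 v=5: → [0,11); WM=1
i=4 t=7 v=7: → [0,11); WM=1
i=5 t=17 v=5: → [10,21); WM=16; [0,11) fires=3
i=6 t=25 v=4: → [20,31); WM=16
i=7 t=32 v=2: → [30,41); WM=16
i=8 t=21 v=4: → [20,31); WM=31; [10,21) fires=1 [20,31) fires=1
i=9 t=16 v=6: DROP (t<31-4); WM=31
i=10 t=5 v=6: DROP (t<31-4); WM=31
i=11 t=33 v=8: → [30,41); WM=32
i=12 t=34 v=3: → [30,41); WM=32
i=13 t=36 v=9: → [30,41); WM=32

5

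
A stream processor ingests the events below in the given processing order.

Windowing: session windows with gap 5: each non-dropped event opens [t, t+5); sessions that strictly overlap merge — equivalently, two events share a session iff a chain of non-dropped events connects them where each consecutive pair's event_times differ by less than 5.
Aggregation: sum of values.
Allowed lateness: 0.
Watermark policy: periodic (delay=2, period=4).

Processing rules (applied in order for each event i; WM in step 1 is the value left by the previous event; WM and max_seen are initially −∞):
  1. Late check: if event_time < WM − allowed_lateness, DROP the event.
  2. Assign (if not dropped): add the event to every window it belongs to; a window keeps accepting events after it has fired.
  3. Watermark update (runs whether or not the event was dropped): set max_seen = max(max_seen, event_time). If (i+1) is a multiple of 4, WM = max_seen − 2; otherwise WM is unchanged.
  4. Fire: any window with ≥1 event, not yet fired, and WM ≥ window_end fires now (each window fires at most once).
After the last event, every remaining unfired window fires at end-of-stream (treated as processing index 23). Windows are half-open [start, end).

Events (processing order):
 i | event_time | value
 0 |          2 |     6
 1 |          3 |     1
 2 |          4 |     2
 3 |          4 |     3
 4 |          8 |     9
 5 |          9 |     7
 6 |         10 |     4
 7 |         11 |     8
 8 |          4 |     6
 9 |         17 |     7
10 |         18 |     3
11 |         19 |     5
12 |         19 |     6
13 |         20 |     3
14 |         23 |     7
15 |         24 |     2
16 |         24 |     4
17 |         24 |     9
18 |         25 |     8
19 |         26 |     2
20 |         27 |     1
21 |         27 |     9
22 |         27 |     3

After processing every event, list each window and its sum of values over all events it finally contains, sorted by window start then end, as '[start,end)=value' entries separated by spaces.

i=0 t=2 v=6: → [2,7); WM=−∞
i=1 t=3 v=1: → [2,8); WM=−∞
i=2 t=4 v=2: → [2,9); WM=−∞
i=3 t=4 v=3: → [2,9); WM=2
i=4 t=8 v=9: → [2,13); WM=2
i=5 t=9 v=7: → [2,14); WM=2
i=6 t=10 v=4: → [2,15); WM=2
i=7 t=11 v=8: → [2,16); WM=9
i=8 t=4 v=6: DROP (t<9-0); WM=9
i=9 t=17 v=7: → [17,22); WM=9
i=10 t=18 v=3: → [17,23); WM=9
i=11 t=19 v=5: → [17,24); WM=17
i=12 t=19 v=6: → [17,24); WM=17
i=13 t=20 v=3: → [17,25); WM=17
i=14 t=23 v=7: → [17,28); WM=17
i=15 t=24 v=2: → [17,29); WM=22
i=16 t=24 v=4: → [17,29); WM=22
i=17 t=24 v=9: → [17,29); WM=22
i=18 t=25 v=8: → [17,30); WM=22
i=19 t=26 v=2: → [17,31); WM=24
i=20 t=27 v=1: → [17,32); WM=24
i=21 t=27 v=9: → [17,32); WM=24
i=22 t=27 v=3: → [17,32); WM=24

[2,16)=40 [17,32)=69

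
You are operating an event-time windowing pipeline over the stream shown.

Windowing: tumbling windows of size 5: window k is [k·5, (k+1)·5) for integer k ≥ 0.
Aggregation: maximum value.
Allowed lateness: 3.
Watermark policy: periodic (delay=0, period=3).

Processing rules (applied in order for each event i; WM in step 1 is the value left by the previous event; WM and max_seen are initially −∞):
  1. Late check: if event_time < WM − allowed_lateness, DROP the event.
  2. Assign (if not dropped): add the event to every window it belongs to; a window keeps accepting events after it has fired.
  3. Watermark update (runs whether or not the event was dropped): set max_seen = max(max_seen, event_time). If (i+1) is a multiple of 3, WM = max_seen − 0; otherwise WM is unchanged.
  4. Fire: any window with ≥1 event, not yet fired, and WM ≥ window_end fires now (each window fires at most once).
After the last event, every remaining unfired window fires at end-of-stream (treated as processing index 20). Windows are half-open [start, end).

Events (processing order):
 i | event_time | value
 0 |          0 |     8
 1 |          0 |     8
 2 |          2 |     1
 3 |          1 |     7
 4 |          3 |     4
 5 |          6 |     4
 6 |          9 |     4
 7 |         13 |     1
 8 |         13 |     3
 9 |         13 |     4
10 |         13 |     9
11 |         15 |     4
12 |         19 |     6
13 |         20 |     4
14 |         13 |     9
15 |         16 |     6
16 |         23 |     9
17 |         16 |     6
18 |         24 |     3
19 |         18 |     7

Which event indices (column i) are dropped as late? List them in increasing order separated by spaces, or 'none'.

i=0 t=0 v=8: → [0,5); WM=−∞
i=1 t=0 v=8: → [0,5); WM=−∞
i=2 t=2 v=1: → [0,5); WM=2
i=3 t=1 v=7: → [0,5); WM=2
i=4 t=3 v=4: → [0,5); WM=2
i=5 t=6 v=4: → [5,10); WM=6; [0,5) fires=8
i=6 t=9 v=4: → [5,10); WM=6
i=7 t=13 v=1: → [10,15); WM=6
i=8 t=13 v=3: → [10,15); WM=13; [5,10) fires=4
i=9 t=13 v=4: → [10,15); WM=13
i=10 t=13 v=9: → [10,15); WM=13
i=11 t=15 v=4: → [15,20); WM=15; [10,15) fires=9
i=12 t=19 v=6: → [15,20); WM=15
i=13 t=20 v=4: → [20,25); WM=15
i=14 t=13 v=9: → [10,15); WM=20; [15,20) fires=6
i=15 t=16 v=6: DROP (t<20-3); WM=20
i=16 t=23 v=9: → [20,25); WM=20
i=17 t=16 v=6: DROP (t<20-3); WM=23
i=18 t=24 v=3: → [20,25); WM=23
i=19 t=18 v=7: DROP (t<23-3); WM=23

15 17 19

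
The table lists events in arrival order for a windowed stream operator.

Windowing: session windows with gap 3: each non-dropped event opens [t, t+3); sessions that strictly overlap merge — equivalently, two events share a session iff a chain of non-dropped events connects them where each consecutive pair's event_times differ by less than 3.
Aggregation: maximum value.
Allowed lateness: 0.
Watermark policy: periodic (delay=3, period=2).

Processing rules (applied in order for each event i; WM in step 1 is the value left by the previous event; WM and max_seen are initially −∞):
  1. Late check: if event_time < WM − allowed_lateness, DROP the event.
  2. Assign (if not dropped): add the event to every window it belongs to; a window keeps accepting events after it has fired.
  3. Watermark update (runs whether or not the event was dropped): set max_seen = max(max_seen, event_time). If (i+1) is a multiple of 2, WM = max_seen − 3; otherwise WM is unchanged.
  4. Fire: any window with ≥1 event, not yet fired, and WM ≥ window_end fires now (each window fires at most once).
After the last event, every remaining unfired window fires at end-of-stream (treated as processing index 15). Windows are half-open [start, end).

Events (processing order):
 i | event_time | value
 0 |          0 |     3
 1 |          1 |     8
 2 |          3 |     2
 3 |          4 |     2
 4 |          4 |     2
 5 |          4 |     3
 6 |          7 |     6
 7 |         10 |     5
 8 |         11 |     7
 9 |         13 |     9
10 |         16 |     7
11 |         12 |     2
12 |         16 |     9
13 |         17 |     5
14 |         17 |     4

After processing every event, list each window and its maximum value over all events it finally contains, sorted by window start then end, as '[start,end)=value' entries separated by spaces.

i=0 t=0 v=3: → [0,3); WM=−∞
i=1 t=1 v=8: → [0,4); WM=-2
i=2 t=3 v=2: → [0,6); WM=-2
i=3 t=4 v=2: → [0,7); WM=1
i=4 t=4 v=2: → [0,7); WM=1
i=5 t=4 v=3: → [0,7); WM=1
i=6 t=7 v=6: → [7,10); WM=1
i=7 t=10 v=5: → [10,13); WM=7
i=8 t=11 v=7: → [10,14); WM=7
i=9 t=13 v=9: → [10,16); WM=10
i=10 t=16 v=7: → [16,19); WM=10
i=11 t=12 v=2: → [10,16); WM=13
i=12 t=16 v=9: → [16,19); WM=13
i=13 t=17 v=5: → [16,20); WM=14
i=14 t=17 v=4: → [16,20); WM=14

[0,7)=8 [7,10)=6 [10,16)=9 [16,20)=9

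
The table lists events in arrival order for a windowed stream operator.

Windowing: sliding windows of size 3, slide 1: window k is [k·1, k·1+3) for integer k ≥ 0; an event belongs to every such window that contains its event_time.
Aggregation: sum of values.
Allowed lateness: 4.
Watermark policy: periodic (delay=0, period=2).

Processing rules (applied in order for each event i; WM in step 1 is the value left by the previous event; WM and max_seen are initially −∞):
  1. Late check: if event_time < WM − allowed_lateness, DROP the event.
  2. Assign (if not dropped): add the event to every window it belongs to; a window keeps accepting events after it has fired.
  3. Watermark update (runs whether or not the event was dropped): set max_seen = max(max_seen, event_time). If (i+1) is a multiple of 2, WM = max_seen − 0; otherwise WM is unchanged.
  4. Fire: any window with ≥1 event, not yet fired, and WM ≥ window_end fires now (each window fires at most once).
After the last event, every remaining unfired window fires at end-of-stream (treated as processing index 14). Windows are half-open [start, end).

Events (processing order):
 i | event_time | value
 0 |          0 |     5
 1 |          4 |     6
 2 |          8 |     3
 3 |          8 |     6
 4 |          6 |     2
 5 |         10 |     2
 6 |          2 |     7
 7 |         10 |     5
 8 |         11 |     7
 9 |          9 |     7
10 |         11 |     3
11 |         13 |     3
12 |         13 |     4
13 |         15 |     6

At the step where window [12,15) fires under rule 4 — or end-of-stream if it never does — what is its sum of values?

i=0 t=0 v=5: → [0,3); WM=−∞
i=1 t=4 v=6: → [4,7),[3,6),[2,5); WM=4; [0,3) fires=5
i=2 t=8 v=3: → [8,11),[7,10),[6,9); WM=4
i=3 t=8 v=6: → [8,11),[7,10),[6,9); WM=8; [2,5) fires=6 [3,6) fires=6 [4,7) fires=6
i=4 t=6 v=2: → [6,9),[5,8),[4,7); WM=8; [5,8) fires=2
i=5 t=10 v=2: → [10,13),[9,12),[8,11); WM=10; [6,9) fires=11 [7,10) fires=9
i=6 t=2 v=7: DROP (t<10-4); WM=10
i=7 t=10 v=5: → [10,13),[9,12),[8,11); WM=10
i=8 t=11 v=7: → [11,14),[10,13),[9,12); WM=10
i=9 t=9 v=7: → [9,12),[8,11),[7,10); WM=11; [8,11) fires=23
i=10 t=11 v=3: → [11,14),[10,13),[9,12); WM=11
i=11 t=13 v=3: → [13,16),[12,15),[11,14); WM=13; [9,12) fires=24 [10,13) fires=17
i=12 t=13 v=4: → [13,16),[12,15),[11,14); WM=13
i=13 t=15 v=6: → [15,18),[14,17),[13,16); WM=15; [11,14) fires=17 [12,15) fires=7

7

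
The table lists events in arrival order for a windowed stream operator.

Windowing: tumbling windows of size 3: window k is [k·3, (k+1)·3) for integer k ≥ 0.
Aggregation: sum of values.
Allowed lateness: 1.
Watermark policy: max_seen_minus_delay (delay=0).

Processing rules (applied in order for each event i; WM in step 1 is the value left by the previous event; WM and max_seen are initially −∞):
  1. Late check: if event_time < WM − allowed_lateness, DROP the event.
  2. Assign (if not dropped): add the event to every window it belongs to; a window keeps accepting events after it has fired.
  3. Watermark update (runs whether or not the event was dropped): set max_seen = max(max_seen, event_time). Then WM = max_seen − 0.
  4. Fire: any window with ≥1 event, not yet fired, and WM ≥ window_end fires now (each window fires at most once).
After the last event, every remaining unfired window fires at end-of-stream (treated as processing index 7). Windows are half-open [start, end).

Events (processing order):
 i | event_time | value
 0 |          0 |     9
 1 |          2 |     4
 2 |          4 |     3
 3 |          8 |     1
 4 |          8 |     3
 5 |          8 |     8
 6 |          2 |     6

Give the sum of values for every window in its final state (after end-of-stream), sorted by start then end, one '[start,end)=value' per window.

i=0 t=0 v=9: → [0,3); WM=0
i=1 t=2 v=4: → [0,3); WM=2
i=2 t=4 v=3: → [3,6); WM=4; [0,3) fires=13
i=3 t=8 v=1: → [6,9); WM=8; [3,6) fires=3
i=4 t=8 v=3: → [6,9); WM=8
i=5 t=8 v=8: → [6,9); WM=8
i=6 t=2 v=6: DROP (t<8-1); WM=8

[0,3)=13 [3,6)=3 [6,9)=12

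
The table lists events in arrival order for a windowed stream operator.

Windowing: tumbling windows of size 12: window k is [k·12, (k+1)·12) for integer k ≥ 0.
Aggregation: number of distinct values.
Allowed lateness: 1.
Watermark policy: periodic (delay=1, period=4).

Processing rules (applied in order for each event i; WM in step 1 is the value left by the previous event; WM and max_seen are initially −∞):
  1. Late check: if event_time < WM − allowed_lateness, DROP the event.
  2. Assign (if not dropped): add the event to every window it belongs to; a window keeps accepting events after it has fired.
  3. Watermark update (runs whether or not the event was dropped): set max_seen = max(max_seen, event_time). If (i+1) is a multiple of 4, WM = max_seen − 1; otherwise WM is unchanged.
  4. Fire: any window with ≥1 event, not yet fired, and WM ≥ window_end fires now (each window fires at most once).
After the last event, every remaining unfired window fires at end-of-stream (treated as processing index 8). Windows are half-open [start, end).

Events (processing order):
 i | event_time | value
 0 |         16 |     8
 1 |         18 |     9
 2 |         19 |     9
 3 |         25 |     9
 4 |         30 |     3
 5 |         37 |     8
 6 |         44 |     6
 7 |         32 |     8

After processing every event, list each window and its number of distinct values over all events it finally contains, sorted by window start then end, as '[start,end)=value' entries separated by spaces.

i=0 t=16 v=8: → [12,24); WM=−∞
i=1 t=18 v=9: → [12,24); WM=−∞
i=2 t=19 v=9: → [12,24); WM=−∞
i=3 t=25 v=9: → [24,36); WM=24; [12,24) fires=2
i=4 t=30 v=3: → [24,36); WM=24
i=5 t=37 v=8: → [36,48); WM=24
i=6 t=44 v=6: → [36,48); WM=24
i=7 t=32 v=8: → [24,36); WM=43; [24,36) fires=3

[12,24)=2 [24,36)=3 [36,48)=2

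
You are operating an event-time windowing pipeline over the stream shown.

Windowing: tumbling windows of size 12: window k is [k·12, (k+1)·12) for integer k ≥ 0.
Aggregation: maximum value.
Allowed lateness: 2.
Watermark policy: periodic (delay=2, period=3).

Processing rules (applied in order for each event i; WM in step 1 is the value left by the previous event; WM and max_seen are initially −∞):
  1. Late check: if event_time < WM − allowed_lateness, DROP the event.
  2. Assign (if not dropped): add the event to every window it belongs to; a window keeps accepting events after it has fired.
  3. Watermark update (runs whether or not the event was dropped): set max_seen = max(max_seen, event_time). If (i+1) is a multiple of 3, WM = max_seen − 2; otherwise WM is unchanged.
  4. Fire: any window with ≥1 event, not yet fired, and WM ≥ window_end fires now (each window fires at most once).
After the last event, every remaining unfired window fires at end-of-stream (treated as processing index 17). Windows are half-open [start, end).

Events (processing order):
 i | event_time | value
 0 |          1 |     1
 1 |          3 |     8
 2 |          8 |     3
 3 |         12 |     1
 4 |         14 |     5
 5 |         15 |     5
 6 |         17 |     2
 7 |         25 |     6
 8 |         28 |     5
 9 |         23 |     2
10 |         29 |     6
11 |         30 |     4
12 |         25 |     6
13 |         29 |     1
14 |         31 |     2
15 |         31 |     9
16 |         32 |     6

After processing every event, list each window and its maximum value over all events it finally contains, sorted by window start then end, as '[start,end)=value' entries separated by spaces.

[0,12)=8 [12,24)=5 [24,36)=9

i=0 t=1 v=1: → [0,12); WM=−∞
i=1 t=3 v=8: → [0,12); WM=−∞
i=2 t=8 v=3: → [0,12); WM=6
i=3 t=12 v=1: → [12,24); WM=6
i=4 t=14 v=5: → [12,24); WM=6
i=5 t=15 v=5: → [12,24); WM=13; [0,12) fires=8
i=6 t=17 v=2: → [12,24); WM=13
i=7 t=25 v=6: → [24,36); WM=13
i=8 t=28 v=5: → [24,36); WM=26; [12,24) fires=5
i=9 t=23 v=2: DROP (t<26-2); WM=26
i=10 t=29 v=6: → [24,36); WM=26
i=11 t=30 v=4: → [24,36); WM=28
i=12 t=25 v=6: DROP (t<28-2); WM=28
i=13 t=29 v=1: → [24,36); WM=28
i=14 t=31 v=2: → [24,36); WM=29
i=15 t=31 v=9: → [24,36); WM=29
i=16 t=32 v=6: → [24,36); WM=29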